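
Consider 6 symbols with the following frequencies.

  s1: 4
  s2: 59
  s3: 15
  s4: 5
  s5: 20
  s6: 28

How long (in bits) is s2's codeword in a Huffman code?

Huffman merges, smallest pair first:
s1(4) + s4(5) → 9
9 + s3(15) → 24
s5(20) + 24 → 44
s6(28) + 44 → 72
s2(59) + 72 → 131
s2 sits one level below the root: a 1-bit codeword.

1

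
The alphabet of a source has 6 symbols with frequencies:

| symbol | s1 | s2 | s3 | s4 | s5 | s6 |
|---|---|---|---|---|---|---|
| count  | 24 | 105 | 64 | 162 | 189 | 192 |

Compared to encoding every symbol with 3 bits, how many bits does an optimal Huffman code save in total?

Fixed-length: 3 bits × 736 symbols = 2208 bits.
Huffman merges:
combine s1(24), s3(64) → 88
combine 88, s2(105) → 193
combine s4(162), s5(189) → 351
combine s6(192), 193 → 385
combine 351, 385 → 736
Huffman total = 88 + 193 + 351 + 385 + 736 = 1753 bits.
Saving = 2208 − 1753 = 455 bits.

455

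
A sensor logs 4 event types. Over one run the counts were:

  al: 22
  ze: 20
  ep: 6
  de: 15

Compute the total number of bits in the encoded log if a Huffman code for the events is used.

Build the Huffman tree bottom-up:
combine ep(6), de(15) → 21
combine ze(20), 21 → 41
combine al(22), 41 → 63
Total encoded bits = sum of merged weights = 21 + 41 + 63 = 125.

125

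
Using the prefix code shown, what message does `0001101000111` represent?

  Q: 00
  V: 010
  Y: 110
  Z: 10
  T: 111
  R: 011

Read left to right; each codeword is recognised as soon as it completes (prefix code):
  00→Q | 011→R | 010→V | 00→Q | 111→T
Decoded message: QRVQT

QRVQT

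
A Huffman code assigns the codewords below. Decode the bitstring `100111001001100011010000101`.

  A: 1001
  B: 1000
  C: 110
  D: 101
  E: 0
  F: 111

ACEABCBED

Read left to right; each codeword is recognised as soon as it completes (prefix code):
  1001→A | 110→C | 0→E | 1001→A | 1000→B | 110→C | 1000→B | 0→E | 101→D
Decoded message: ACEABCBED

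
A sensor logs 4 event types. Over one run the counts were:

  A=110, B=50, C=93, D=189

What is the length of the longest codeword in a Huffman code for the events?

Merge the two lowest-weight nodes at each step:
merge B(50) and C(93): 143
merge A(110) and 143: 253
merge D(189) and 253: 442
Maximum depth reached is 3.

3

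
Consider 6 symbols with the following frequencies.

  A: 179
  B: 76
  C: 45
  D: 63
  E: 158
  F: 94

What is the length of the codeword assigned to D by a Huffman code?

3

Repeatedly merge the two smallest:
merge C(45) and D(63): 108
merge B(76) and F(94): 170
merge 108 and E(158): 266
merge 170 and A(179): 349
merge 266 and 349: 615
D's leaf is at depth 3, giving a 3-bit codeword.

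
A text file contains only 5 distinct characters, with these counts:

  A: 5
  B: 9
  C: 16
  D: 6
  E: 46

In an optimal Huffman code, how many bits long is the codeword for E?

Build the tree from the bottom:
A(5) + D(6) → 11
B(9) + 11 → 20
C(16) + 20 → 36
36 + E(46) → 82
E is merged only at the final step, so code length = 1.

1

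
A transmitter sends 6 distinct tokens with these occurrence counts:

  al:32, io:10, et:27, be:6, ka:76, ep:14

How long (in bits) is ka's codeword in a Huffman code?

Huffman merges, smallest pair first:
combine be(6), io(10) → 16
combine ep(14), 16 → 30
combine et(27), 30 → 57
combine al(32), 57 → 89
combine ka(76), 89 → 165
ka sits one level below the root: a 1-bit codeword.

1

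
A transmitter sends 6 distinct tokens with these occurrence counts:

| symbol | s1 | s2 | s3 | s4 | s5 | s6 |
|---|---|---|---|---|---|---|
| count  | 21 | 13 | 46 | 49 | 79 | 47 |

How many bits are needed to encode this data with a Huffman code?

Greedily combine the two least-frequent nodes:
combine s2(13), s1(21) → 34
combine 34, s3(46) → 80
combine s6(47), s4(49) → 96
combine s5(79), 80 → 159
combine 96, 159 → 255
The encoded length is the sum of every internal node's weight: 34 + 80 + 96 + 159 + 255 = 624 bits.

624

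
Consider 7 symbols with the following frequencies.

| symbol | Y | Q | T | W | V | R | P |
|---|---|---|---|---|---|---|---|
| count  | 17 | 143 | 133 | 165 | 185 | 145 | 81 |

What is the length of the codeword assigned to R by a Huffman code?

Build the tree from the bottom:
merge Y(17) and P(81): 98
merge 98 and T(133): 231
merge Q(143) and R(145): 288
merge W(165) and V(185): 350
merge 231 and 288: 519
merge 350 and 519: 869
R's leaf is at depth 3, giving a 3-bit codeword.

3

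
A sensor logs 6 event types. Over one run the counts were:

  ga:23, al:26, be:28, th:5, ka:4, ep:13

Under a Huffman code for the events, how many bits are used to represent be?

2

Huffman merges, smallest pair first:
ka(4) + th(5) → 9
9 + ep(13) → 22
22 + ga(23) → 45
al(26) + be(28) → 54
45 + 54 → 99
be sits 2 levels below the root, so its codeword is 2 bits.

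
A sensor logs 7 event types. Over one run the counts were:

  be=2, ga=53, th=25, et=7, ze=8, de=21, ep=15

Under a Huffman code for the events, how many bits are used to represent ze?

4

Huffman merges, smallest pair first:
merge be(2) and et(7): 9
merge ze(8) and 9: 17
merge ep(15) and 17: 32
merge de(21) and th(25): 46
merge 32 and 46: 78
merge ga(53) and 78: 131
The subtree containing ze is merged 4 times, so code length = 4.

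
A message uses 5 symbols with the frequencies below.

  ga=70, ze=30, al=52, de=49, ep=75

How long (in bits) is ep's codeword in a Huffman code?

2

Huffman merges, smallest pair first:
ze(30) + de(49) → 79
al(52) + ga(70) → 122
ep(75) + 79 → 154
122 + 154 → 276
The subtree containing ep is merged 2 times, so code length = 2.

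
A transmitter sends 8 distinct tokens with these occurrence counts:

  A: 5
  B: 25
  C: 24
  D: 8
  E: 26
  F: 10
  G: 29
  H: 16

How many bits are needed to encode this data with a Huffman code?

Merge the two smallest weights repeatedly:
merge A(5) and D(8): 13
merge F(10) and 13: 23
merge H(16) and 23: 39
merge C(24) and B(25): 49
merge E(26) and G(29): 55
merge 39 and 49: 88
merge 55 and 88: 143
The encoded length is the sum of every internal node's weight: 13 + 23 + 39 + 49 + 55 + 88 + 143 = 410 bits.

410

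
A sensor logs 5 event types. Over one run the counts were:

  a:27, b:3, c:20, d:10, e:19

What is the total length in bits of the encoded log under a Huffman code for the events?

171

Merge the two smallest weights repeatedly:
combine b(3), d(10) → 13
combine 13, e(19) → 32
combine c(20), a(27) → 47
combine 32, 47 → 79
Total encoded bits = sum of merged weights = 13 + 32 + 47 + 79 = 171.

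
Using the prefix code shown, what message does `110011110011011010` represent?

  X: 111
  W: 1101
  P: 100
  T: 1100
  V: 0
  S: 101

TXPWSV

Read left to right; each codeword is recognised as soon as it completes (prefix code):
  1100→T | 111→X | 100→P | 1101→W | 101→S | 0→V
Decoded message: TXPWSV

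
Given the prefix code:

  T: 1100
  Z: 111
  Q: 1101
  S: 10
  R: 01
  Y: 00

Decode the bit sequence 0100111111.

Read left to right; each codeword is recognised as soon as it completes (prefix code):
  01→R | 00→Y | 111→Z | 111→Z
Decoded message: RYZZ

RYZZ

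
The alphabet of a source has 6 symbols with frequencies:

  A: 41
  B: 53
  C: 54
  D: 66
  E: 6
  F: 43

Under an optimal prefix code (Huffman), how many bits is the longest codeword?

4

Merge the two lowest-weight nodes at each step:
merge E(6) and A(41): 47
merge F(43) and 47: 90
merge B(53) and C(54): 107
merge D(66) and 90: 156
merge 107 and 156: 263
Maximum depth reached is 4.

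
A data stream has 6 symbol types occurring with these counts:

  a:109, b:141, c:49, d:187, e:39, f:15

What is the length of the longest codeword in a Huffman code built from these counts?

Merge the two lowest-weight nodes at each step:
merge f(15) and e(39): 54
merge c(49) and 54: 103
merge 103 and a(109): 212
merge b(141) and d(187): 328
merge 212 and 328: 540
Maximum depth reached is 4.

4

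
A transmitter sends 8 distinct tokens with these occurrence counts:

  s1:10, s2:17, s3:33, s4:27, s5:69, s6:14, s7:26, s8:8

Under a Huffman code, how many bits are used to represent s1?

4

Build the tree from the bottom:
s8(8) + s1(10) → 18
s6(14) + s2(17) → 31
18 + s7(26) → 44
s4(27) + 31 → 58
s3(33) + 44 → 77
58 + s5(69) → 127
77 + 127 → 204
The subtree containing s1 is merged 4 times, so code length = 4.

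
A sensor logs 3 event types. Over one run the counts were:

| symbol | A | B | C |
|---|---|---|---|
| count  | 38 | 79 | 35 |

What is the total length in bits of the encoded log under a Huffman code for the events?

225

Merge the two smallest weights repeatedly:
merge C(35) and A(38): 73
merge 73 and B(79): 152
The encoded length is the sum of every internal node's weight: 73 + 152 = 225 bits.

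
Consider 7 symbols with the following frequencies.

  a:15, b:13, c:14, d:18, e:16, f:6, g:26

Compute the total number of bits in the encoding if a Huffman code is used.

Merge the two smallest weights repeatedly:
combine f(6), b(13) → 19
combine c(14), a(15) → 29
combine e(16), d(18) → 34
combine 19, g(26) → 45
combine 29, 34 → 63
combine 45, 63 → 108
Total encoded bits = sum of merged weights = 19 + 29 + 34 + 45 + 63 + 108 = 298.

298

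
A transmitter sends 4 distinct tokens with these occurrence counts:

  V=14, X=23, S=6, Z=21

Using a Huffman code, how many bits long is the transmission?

Merge the two smallest weights repeatedly:
merge S(6) and V(14): 20
merge 20 and Z(21): 41
merge X(23) and 41: 64
The encoded length is the sum of every internal node's weight: 20 + 41 + 64 = 125 bits.

125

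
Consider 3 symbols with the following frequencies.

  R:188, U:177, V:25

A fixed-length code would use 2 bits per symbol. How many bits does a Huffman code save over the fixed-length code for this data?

Fixed-length: 2 bits × 390 symbols = 780 bits.
Huffman merges:
merge V(25) and U(177): 202
merge R(188) and 202: 390
Huffman total = 202 + 390 = 592 bits.
Saving = 780 − 592 = 188 bits.

188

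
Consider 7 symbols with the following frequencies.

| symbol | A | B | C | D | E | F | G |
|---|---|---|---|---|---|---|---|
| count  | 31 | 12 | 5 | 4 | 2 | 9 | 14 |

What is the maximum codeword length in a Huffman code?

5

Merge the two lowest-weight nodes at each step:
E(2) + D(4) → 6
C(5) + 6 → 11
F(9) + 11 → 20
B(12) + G(14) → 26
20 + 26 → 46
A(31) + 46 → 77
The rarest symbols sit at the bottom; the longest codeword is 5 bits.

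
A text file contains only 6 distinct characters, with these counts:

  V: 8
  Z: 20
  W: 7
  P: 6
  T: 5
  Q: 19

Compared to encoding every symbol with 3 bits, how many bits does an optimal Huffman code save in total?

39

Fixed-length: 3 bits × 65 symbols = 195 bits.
Huffman merges:
T(5) + P(6) → 11
W(7) + V(8) → 15
11 + 15 → 26
Q(19) + Z(20) → 39
26 + 39 → 65
Huffman total = 11 + 15 + 26 + 39 + 65 = 156 bits.
Saving = 195 − 156 = 39 bits.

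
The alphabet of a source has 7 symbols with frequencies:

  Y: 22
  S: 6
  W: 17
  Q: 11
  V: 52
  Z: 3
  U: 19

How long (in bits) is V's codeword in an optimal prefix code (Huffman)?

Build the tree from the bottom:
Z(3) + S(6) → 9
9 + Q(11) → 20
W(17) + U(19) → 36
20 + Y(22) → 42
36 + 42 → 78
V(52) + 78 → 130
V sits one level below the root: a 1-bit codeword.

1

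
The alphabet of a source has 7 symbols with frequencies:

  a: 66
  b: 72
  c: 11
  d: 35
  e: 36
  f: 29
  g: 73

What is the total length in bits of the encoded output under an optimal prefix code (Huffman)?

Merge the two smallest weights repeatedly:
c(11) + f(29) → 40
d(35) + e(36) → 71
40 + a(66) → 106
71 + b(72) → 143
g(73) + 106 → 179
143 + 179 → 322
Total encoded bits = sum of merged weights = 40 + 71 + 106 + 143 + 179 + 322 = 861.

861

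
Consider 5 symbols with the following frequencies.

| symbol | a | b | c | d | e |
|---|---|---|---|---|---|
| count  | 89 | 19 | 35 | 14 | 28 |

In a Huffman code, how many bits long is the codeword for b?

4

Huffman merges, smallest pair first:
combine d(14), b(19) → 33
combine e(28), 33 → 61
combine c(35), 61 → 96
combine a(89), 96 → 185
The subtree containing b is merged 4 times, so code length = 4.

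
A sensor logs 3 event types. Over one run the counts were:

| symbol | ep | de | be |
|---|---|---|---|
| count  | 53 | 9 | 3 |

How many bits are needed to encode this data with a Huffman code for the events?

77

Greedily combine the two least-frequent nodes:
merge be(3) and de(9): 12
merge 12 and ep(53): 65
The encoded length is the sum of every internal node's weight: 12 + 65 = 77 bits.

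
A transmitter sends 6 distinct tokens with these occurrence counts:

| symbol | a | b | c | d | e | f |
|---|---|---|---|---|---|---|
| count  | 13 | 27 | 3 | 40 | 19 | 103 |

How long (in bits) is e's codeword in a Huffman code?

Build the tree from the bottom:
combine c(3), a(13) → 16
combine 16, e(19) → 35
combine b(27), 35 → 62
combine d(40), 62 → 102
combine 102, f(103) → 205
e sits 4 levels below the root, so its codeword is 4 bits.

4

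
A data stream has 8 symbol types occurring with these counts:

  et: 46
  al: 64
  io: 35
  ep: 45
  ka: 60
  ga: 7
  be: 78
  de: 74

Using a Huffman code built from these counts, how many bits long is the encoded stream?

Greedily combine the two least-frequent nodes:
combine ga(7), io(35) → 42
combine 42, ep(45) → 87
combine et(46), ka(60) → 106
combine al(64), de(74) → 138
combine be(78), 87 → 165
combine 106, 138 → 244
combine 165, 244 → 409
Total encoded bits = sum of merged weights = 42 + 87 + 106 + 138 + 165 + 244 + 409 = 1191.

1191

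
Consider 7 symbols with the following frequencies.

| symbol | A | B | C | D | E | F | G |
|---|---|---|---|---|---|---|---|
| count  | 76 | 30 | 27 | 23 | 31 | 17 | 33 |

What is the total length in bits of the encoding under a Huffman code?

Greedily combine the two least-frequent nodes:
merge F(17) and D(23): 40
merge C(27) and B(30): 57
merge E(31) and G(33): 64
merge 40 and 57: 97
merge 64 and A(76): 140
merge 97 and 140: 237
The encoded length is the sum of every internal node's weight: 40 + 57 + 64 + 97 + 140 + 237 = 635 bits.

635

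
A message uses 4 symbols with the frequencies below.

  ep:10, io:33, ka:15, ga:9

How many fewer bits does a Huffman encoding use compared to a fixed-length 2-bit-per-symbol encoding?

Fixed-length: 2 bits × 67 symbols = 134 bits.
Huffman merges:
ga(9) + ep(10) → 19
ka(15) + 19 → 34
io(33) + 34 → 67
Huffman total = 19 + 34 + 67 = 120 bits.
Saving = 134 − 120 = 14 bits.

14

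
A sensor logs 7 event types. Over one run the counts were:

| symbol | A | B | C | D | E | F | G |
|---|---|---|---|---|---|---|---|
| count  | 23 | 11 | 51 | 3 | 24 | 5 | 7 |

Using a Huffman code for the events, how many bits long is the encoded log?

293

Greedily combine the two least-frequent nodes:
D(3) + F(5) → 8
G(7) + 8 → 15
B(11) + 15 → 26
A(23) + E(24) → 47
26 + 47 → 73
C(51) + 73 → 124
The encoded length is the sum of every internal node's weight: 8 + 15 + 26 + 47 + 73 + 124 = 293 bits.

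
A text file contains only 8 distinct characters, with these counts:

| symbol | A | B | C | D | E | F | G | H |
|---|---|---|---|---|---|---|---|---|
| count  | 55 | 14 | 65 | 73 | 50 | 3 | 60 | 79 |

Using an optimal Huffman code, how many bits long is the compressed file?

1129

Merge the two smallest weights repeatedly:
F(3) + B(14) → 17
17 + E(50) → 67
A(55) + G(60) → 115
C(65) + 67 → 132
D(73) + H(79) → 152
115 + 132 → 247
152 + 247 → 399
The encoded length is the sum of every internal node's weight: 17 + 67 + 115 + 132 + 152 + 247 + 399 = 1129 bits.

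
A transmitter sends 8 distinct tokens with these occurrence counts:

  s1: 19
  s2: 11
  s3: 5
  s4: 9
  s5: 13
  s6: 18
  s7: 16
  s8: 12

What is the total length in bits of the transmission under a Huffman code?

Greedily combine the two least-frequent nodes:
merge s3(5) and s4(9): 14
merge s2(11) and s8(12): 23
merge s5(13) and 14: 27
merge s7(16) and s6(18): 34
merge s1(19) and 23: 42
merge 27 and 34: 61
merge 42 and 61: 103
The encoded length is the sum of every internal node's weight: 14 + 23 + 27 + 34 + 42 + 61 + 103 = 304 bits.

304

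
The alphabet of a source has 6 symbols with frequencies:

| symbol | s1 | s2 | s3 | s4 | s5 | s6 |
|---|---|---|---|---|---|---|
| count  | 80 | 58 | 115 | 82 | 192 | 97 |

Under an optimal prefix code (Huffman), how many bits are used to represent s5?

2

Repeatedly merge the two smallest:
combine s2(58), s1(80) → 138
combine s4(82), s6(97) → 179
combine s3(115), 138 → 253
combine 179, s5(192) → 371
combine 253, 371 → 624
s5's leaf is at depth 2, giving a 2-bit codeword.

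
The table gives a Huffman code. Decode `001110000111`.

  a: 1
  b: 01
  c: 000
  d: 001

Read left to right; each codeword is recognised as soon as it completes (prefix code):
  001→d | 1→a | 1→a | 000→c | 01→b | 1→a | 1→a
Decoded message: daacbaa

daacbaa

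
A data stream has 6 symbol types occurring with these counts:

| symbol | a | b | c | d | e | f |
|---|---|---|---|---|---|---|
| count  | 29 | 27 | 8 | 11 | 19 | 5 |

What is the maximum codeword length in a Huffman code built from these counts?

4

Merge the two lowest-weight nodes at each step:
f(5) + c(8) → 13
d(11) + 13 → 24
e(19) + 24 → 43
b(27) + a(29) → 56
43 + 56 → 99
The rarest symbols sit at the bottom; the longest codeword is 4 bits.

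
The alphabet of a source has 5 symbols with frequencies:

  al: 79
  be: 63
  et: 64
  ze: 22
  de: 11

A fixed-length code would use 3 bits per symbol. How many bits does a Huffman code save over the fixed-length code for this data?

Fixed-length: 3 bits × 239 symbols = 717 bits.
Huffman merges:
merge de(11) and ze(22): 33
merge 33 and be(63): 96
merge et(64) and al(79): 143
merge 96 and 143: 239
Huffman total = 33 + 96 + 143 + 239 = 511 bits.
Saving = 717 − 511 = 206 bits.

206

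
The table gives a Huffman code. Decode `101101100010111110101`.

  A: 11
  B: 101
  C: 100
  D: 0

BBCDBAADB

Read left to right; each codeword is recognised as soon as it completes (prefix code):
  101→B | 101→B | 100→C | 0→D | 101→B | 11→A | 11→A | 0→D | 101→B
Decoded message: BBCDBAADB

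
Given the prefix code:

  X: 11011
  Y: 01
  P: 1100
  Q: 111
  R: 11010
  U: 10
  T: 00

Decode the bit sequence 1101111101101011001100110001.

XQYUUPPPY

Read left to right; each codeword is recognised as soon as it completes (prefix code):
  11011→X | 111→Q | 01→Y | 10→U | 10→U | 1100→P | 1100→P | 1100→P | 01→Y
Decoded message: XQYUUPPPY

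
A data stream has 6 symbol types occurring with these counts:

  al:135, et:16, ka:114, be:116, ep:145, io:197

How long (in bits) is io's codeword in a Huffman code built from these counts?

Repeatedly merge the two smallest:
combine et(16), ka(114) → 130
combine be(116), 130 → 246
combine al(135), ep(145) → 280
combine io(197), 246 → 443
combine 280, 443 → 723
The subtree containing io is merged 2 times, so code length = 2.

2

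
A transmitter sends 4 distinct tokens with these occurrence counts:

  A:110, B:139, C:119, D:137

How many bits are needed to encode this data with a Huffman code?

Greedily combine the two least-frequent nodes:
combine A(110), C(119) → 229
combine D(137), B(139) → 276
combine 229, 276 → 505
The encoded length is the sum of every internal node's weight: 229 + 276 + 505 = 1010 bits.

1010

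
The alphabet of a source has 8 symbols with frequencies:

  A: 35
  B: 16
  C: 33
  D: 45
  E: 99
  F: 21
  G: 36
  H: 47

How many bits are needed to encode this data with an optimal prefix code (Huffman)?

Merge the two smallest weights repeatedly:
B(16) + F(21) → 37
C(33) + A(35) → 68
G(36) + 37 → 73
D(45) + H(47) → 92
68 + 73 → 141
92 + E(99) → 191
141 + 191 → 332
The encoded length is the sum of every internal node's weight: 37 + 68 + 73 + 92 + 141 + 191 + 332 = 934 bits.

934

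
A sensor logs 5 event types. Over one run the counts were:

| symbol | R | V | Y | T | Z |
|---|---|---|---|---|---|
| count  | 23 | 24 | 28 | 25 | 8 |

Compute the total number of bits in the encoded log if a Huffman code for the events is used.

247

Greedily combine the two least-frequent nodes:
Z(8) + R(23) → 31
V(24) + T(25) → 49
Y(28) + 31 → 59
49 + 59 → 108
Each symbol's bit-cost is frequency × depth; summing gives 247 bits (equivalently 31 + 49 + 59 + 108).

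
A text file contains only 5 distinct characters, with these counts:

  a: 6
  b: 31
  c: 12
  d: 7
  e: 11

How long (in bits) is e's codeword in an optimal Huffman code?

Huffman merges, smallest pair first:
a(6) + d(7) → 13
e(11) + c(12) → 23
13 + 23 → 36
b(31) + 36 → 67
The subtree containing e is merged 3 times, so code length = 3.

3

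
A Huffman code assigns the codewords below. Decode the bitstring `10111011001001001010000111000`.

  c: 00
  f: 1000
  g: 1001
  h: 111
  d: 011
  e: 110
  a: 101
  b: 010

Read left to right; each codeword is recognised as soon as it completes (prefix code):
  101→a | 110→e | 110→e | 010→b | 010→b | 010→b | 1000→f | 011→d | 1000→f
Decoded message: aeebbbfdf

aeebbbfdf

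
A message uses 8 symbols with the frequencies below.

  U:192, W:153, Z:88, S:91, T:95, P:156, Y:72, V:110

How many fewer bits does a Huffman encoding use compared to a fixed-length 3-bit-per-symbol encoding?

32

Fixed-length: 3 bits × 957 symbols = 2871 bits.
Huffman merges:
Y(72) + Z(88) → 160
S(91) + T(95) → 186
V(110) + W(153) → 263
P(156) + 160 → 316
186 + U(192) → 378
263 + 316 → 579
378 + 579 → 957
Huffman total = 160 + 186 + 263 + 316 + 378 + 579 + 957 = 2839 bits.
Saving = 2871 − 2839 = 32 bits.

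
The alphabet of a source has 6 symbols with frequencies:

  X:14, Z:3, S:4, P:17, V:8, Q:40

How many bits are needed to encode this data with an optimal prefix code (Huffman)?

183

Greedily combine the two least-frequent nodes:
Z(3) + S(4) → 7
7 + V(8) → 15
X(14) + 15 → 29
P(17) + 29 → 46
Q(40) + 46 → 86
Each symbol's bit-cost is frequency × depth; summing gives 183 bits (equivalently 7 + 15 + 29 + 46 + 86).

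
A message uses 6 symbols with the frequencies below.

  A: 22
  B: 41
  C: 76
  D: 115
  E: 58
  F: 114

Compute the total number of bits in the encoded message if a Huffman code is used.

Greedily combine the two least-frequent nodes:
combine A(22), B(41) → 63
combine E(58), 63 → 121
combine C(76), F(114) → 190
combine D(115), 121 → 236
combine 190, 236 → 426
The encoded length is the sum of every internal node's weight: 63 + 121 + 190 + 236 + 426 = 1036 bits.

1036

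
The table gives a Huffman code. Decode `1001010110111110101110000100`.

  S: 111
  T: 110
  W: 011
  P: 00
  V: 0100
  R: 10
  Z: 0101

Read left to right; each codeword is recognised as soon as it completes (prefix code):
  10→R | 0101→Z | 011→W | 011→W | 111→S | 0101→Z | 110→T | 00→P | 0100→V
Decoded message: RZWWSZTPV

RZWWSZTPV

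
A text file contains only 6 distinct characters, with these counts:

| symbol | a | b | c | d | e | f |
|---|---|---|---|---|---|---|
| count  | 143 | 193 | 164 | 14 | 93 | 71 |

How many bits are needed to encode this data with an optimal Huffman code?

1619

Greedily combine the two least-frequent nodes:
d(14) + f(71) → 85
85 + e(93) → 178
a(143) + c(164) → 307
178 + b(193) → 371
307 + 371 → 678
Each symbol's bit-cost is frequency × depth; summing gives 1619 bits (equivalently 85 + 178 + 307 + 371 + 678).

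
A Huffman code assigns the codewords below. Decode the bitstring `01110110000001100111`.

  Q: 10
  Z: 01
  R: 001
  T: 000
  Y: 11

ZYZQTRQZY

Read left to right; each codeword is recognised as soon as it completes (prefix code):
  01→Z | 11→Y | 01→Z | 10→Q | 000→T | 001→R | 10→Q | 01→Z | 11→Y
Decoded message: ZYZQTRQZY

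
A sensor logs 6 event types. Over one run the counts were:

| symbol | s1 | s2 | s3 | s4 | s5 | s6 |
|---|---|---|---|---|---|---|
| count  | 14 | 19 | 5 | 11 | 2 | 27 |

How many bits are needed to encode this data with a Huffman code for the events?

181

Merge the two smallest weights repeatedly:
merge s5(2) and s3(5): 7
merge 7 and s4(11): 18
merge s1(14) and 18: 32
merge s2(19) and s6(27): 46
merge 32 and 46: 78
The encoded length is the sum of every internal node's weight: 7 + 18 + 32 + 46 + 78 = 181 bits.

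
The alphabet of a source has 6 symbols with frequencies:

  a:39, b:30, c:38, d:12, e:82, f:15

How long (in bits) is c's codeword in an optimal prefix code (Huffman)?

Repeatedly merge the two smallest:
combine d(12), f(15) → 27
combine 27, b(30) → 57
combine c(38), a(39) → 77
combine 57, 77 → 134
combine e(82), 134 → 216
c's leaf is at depth 3, giving a 3-bit codeword.

3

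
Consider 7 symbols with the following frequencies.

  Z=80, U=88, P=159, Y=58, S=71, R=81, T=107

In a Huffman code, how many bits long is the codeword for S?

Repeatedly merge the two smallest:
merge Y(58) and S(71): 129
merge Z(80) and R(81): 161
merge U(88) and T(107): 195
merge 129 and P(159): 288
merge 161 and 195: 356
merge 288 and 356: 644
S sits 3 levels below the root, so its codeword is 3 bits.

3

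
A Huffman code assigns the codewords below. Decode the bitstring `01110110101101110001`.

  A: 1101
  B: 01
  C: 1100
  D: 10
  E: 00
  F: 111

BADDACB

Read left to right; each codeword is recognised as soon as it completes (prefix code):
  01→B | 1101→A | 10→D | 10→D | 1101→A | 1100→C | 01→B
Decoded message: BADDACB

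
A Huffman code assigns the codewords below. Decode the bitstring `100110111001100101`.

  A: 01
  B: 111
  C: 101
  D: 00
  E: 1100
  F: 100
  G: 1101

FGEEC

Read left to right; each codeword is recognised as soon as it completes (prefix code):
  100→F | 1101→G | 1100→E | 1100→E | 101→C
Decoded message: FGEEC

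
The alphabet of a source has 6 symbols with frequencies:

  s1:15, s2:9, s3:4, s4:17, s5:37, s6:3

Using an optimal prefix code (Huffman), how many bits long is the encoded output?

187

Greedily combine the two least-frequent nodes:
combine s6(3), s3(4) → 7
combine 7, s2(9) → 16
combine s1(15), 16 → 31
combine s4(17), 31 → 48
combine s5(37), 48 → 85
Total encoded bits = sum of merged weights = 7 + 16 + 31 + 48 + 85 = 187.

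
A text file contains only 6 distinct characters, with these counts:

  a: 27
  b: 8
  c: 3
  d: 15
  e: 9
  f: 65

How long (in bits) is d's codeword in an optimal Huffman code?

Huffman merges, smallest pair first:
c(3) + b(8) → 11
e(9) + 11 → 20
d(15) + 20 → 35
a(27) + 35 → 62
62 + f(65) → 127
d sits 3 levels below the root, so its codeword is 3 bits.

3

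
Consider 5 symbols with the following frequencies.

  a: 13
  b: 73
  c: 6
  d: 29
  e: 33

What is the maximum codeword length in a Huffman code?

4

Merge the two lowest-weight nodes at each step:
combine c(6), a(13) → 19
combine 19, d(29) → 48
combine e(33), 48 → 81
combine b(73), 81 → 154
The rarest symbols sit at the bottom; the longest codeword is 4 bits.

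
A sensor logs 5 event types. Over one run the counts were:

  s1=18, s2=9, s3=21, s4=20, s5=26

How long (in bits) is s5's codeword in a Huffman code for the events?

Build the tree from the bottom:
merge s2(9) and s1(18): 27
merge s4(20) and s3(21): 41
merge s5(26) and 27: 53
merge 41 and 53: 94
s5's leaf is at depth 2, giving a 2-bit codeword.

2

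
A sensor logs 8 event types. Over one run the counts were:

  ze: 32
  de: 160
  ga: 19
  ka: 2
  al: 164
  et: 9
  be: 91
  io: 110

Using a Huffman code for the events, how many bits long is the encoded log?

Build the Huffman tree bottom-up:
ka(2) + et(9) → 11
11 + ga(19) → 30
30 + ze(32) → 62
62 + be(91) → 153
io(110) + 153 → 263
de(160) + al(164) → 324
263 + 324 → 587
Each symbol's bit-cost is frequency × depth; summing gives 1430 bits (equivalently 11 + 30 + 62 + 153 + 263 + 324 + 587).

1430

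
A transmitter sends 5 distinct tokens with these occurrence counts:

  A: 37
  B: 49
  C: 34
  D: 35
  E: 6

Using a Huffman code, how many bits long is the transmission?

Build the Huffman tree bottom-up:
merge E(6) and C(34): 40
merge D(35) and A(37): 72
merge 40 and B(49): 89
merge 72 and 89: 161
The encoded length is the sum of every internal node's weight: 40 + 72 + 89 + 161 = 362 bits.

362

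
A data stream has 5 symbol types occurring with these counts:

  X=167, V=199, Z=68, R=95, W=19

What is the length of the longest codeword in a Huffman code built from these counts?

Merge the two lowest-weight nodes at each step:
combine W(19), Z(68) → 87
combine 87, R(95) → 182
combine X(167), 182 → 349
combine V(199), 349 → 548
The first pair merged (W, Z) ends up deepest, at depth 4.

4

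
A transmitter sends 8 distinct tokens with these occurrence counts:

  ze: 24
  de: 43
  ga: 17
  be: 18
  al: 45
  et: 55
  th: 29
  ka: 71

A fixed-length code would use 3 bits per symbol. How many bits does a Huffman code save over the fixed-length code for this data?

38

Fixed-length: 3 bits × 302 symbols = 906 bits.
Huffman merges:
combine ga(17), be(18) → 35
combine ze(24), th(29) → 53
combine 35, de(43) → 78
combine al(45), 53 → 98
combine et(55), ka(71) → 126
combine 78, 98 → 176
combine 126, 176 → 302
Huffman total = 35 + 53 + 78 + 98 + 126 + 176 + 302 = 868 bits.
Saving = 906 − 868 = 38 bits.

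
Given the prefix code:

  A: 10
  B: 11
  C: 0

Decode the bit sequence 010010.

CACA

Read left to right; each codeword is recognised as soon as it completes (prefix code):
  0→C | 10→A | 0→C | 10→A
Decoded message: CACA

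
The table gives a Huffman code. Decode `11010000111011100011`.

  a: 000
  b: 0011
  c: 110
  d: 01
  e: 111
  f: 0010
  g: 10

Read left to right; each codeword is recognised as soon as it completes (prefix code):
  110→c | 10→g | 000→a | 111→e | 01→d | 110→c | 0011→b
Decoded message: cgaedcb

cgaedcb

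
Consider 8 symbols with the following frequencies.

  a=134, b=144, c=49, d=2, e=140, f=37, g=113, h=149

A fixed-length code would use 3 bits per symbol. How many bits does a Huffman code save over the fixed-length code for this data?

Fixed-length: 3 bits × 768 symbols = 2304 bits.
Huffman merges:
combine d(2), f(37) → 39
combine 39, c(49) → 88
combine 88, g(113) → 201
combine a(134), e(140) → 274
combine b(144), h(149) → 293
combine 201, 274 → 475
combine 293, 475 → 768
Huffman total = 39 + 88 + 201 + 274 + 293 + 475 + 768 = 2138 bits.
Saving = 2304 − 2138 = 166 bits.

166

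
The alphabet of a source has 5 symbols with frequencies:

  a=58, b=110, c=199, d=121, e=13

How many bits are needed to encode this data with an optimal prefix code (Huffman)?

1055

Greedily combine the two least-frequent nodes:
e(13) + a(58) → 71
71 + b(110) → 181
d(121) + 181 → 302
c(199) + 302 → 501
Total encoded bits = sum of merged weights = 71 + 181 + 302 + 501 = 1055.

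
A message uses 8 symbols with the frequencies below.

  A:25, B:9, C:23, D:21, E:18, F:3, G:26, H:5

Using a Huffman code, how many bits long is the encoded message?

Merge the two smallest weights repeatedly:
combine F(3), H(5) → 8
combine 8, B(9) → 17
combine 17, E(18) → 35
combine D(21), C(23) → 44
combine A(25), G(26) → 51
combine 35, 44 → 79
combine 51, 79 → 130
Total encoded bits = sum of merged weights = 8 + 17 + 35 + 44 + 51 + 79 + 130 = 364.

364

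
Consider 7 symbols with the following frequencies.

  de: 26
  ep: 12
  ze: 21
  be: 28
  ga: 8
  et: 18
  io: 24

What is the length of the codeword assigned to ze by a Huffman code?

Build the tree from the bottom:
combine ga(8), ep(12) → 20
combine et(18), 20 → 38
combine ze(21), io(24) → 45
combine de(26), be(28) → 54
combine 38, 45 → 83
combine 54, 83 → 137
ze sits 3 levels below the root, so its codeword is 3 bits.

3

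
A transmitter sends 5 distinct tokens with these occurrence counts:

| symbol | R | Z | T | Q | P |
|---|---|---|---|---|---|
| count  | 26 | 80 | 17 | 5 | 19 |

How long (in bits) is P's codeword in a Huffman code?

3

Build the tree from the bottom:
combine Q(5), T(17) → 22
combine P(19), 22 → 41
combine R(26), 41 → 67
combine 67, Z(80) → 147
The subtree containing P is merged 3 times, so code length = 3.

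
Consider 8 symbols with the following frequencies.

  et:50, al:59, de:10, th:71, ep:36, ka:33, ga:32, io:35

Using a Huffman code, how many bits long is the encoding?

949

Greedily combine the two least-frequent nodes:
merge de(10) and ga(32): 42
merge ka(33) and io(35): 68
merge ep(36) and 42: 78
merge et(50) and al(59): 109
merge 68 and th(71): 139
merge 78 and 109: 187
merge 139 and 187: 326
The encoded length is the sum of every internal node's weight: 42 + 68 + 78 + 109 + 139 + 187 + 326 = 949 bits.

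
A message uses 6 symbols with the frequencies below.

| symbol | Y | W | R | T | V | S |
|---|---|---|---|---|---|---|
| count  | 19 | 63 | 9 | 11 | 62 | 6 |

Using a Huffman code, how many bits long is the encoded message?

Greedily combine the two least-frequent nodes:
merge S(6) and R(9): 15
merge T(11) and 15: 26
merge Y(19) and 26: 45
merge 45 and V(62): 107
merge W(63) and 107: 170
The encoded length is the sum of every internal node's weight: 15 + 26 + 45 + 107 + 170 = 363 bits.

363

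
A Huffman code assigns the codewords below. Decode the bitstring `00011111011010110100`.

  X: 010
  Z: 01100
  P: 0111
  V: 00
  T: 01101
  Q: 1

Read left to right; each codeword is recognised as soon as it completes (prefix code):
  00→V | 0111→P | 1→Q | 1→Q | 01101→T | 01101→T | 00→V
Decoded message: VPQQTTV

VPQQTTV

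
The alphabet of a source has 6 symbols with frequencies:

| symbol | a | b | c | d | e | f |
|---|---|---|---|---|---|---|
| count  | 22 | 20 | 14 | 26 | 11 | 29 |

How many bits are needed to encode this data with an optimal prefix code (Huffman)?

311

Build the Huffman tree bottom-up:
merge e(11) and c(14): 25
merge b(20) and a(22): 42
merge 25 and d(26): 51
merge f(29) and 42: 71
merge 51 and 71: 122
The encoded length is the sum of every internal node's weight: 25 + 42 + 51 + 71 + 122 = 311 bits.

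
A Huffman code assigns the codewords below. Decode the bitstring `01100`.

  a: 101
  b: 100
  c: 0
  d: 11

cdcc

Read left to right; each codeword is recognised as soon as it completes (prefix code):
  0→c | 11→d | 0→c | 0→c
Decoded message: cdcc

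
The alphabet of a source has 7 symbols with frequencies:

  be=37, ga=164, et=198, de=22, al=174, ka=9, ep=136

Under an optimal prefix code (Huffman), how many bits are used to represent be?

Huffman merges, smallest pair first:
ka(9) + de(22) → 31
31 + be(37) → 68
68 + ep(136) → 204
ga(164) + al(174) → 338
et(198) + 204 → 402
338 + 402 → 740
be sits 4 levels below the root, so its codeword is 4 bits.

4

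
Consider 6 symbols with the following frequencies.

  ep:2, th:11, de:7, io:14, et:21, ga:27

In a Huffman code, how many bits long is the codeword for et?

2

Build the tree from the bottom:
combine ep(2), de(7) → 9
combine 9, th(11) → 20
combine io(14), 20 → 34
combine et(21), ga(27) → 48
combine 34, 48 → 82
The subtree containing et is merged 2 times, so code length = 2.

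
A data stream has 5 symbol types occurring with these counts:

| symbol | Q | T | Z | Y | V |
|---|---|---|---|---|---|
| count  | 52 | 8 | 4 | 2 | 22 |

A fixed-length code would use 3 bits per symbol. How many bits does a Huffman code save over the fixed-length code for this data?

Fixed-length: 3 bits × 88 symbols = 264 bits.
Huffman merges:
combine Y(2), Z(4) → 6
combine 6, T(8) → 14
combine 14, V(22) → 36
combine 36, Q(52) → 88
Huffman total = 6 + 14 + 36 + 88 = 144 bits.
Saving = 264 − 144 = 120 bits.

120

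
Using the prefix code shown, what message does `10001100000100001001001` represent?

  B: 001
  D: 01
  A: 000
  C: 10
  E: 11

Read left to right; each codeword is recognised as soon as it completes (prefix code):
  10→C | 001→B | 10→C | 000→A | 01→D | 000→A | 01→D | 001→B | 001→B
Decoded message: CBCADADBB

CBCADADBB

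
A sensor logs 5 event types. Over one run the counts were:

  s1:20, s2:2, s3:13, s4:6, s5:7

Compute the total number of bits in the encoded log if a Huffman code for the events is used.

99

Build the Huffman tree bottom-up:
combine s2(2), s4(6) → 8
combine s5(7), 8 → 15
combine s3(13), 15 → 28
combine s1(20), 28 → 48
Total encoded bits = sum of merged weights = 8 + 15 + 28 + 48 = 99.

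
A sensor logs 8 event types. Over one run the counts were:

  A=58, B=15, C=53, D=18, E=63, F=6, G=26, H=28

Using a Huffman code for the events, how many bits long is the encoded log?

Build the Huffman tree bottom-up:
F(6) + B(15) → 21
D(18) + 21 → 39
G(26) + H(28) → 54
39 + C(53) → 92
54 + A(58) → 112
E(63) + 92 → 155
112 + 155 → 267
Each symbol's bit-cost is frequency × depth; summing gives 740 bits (equivalently 21 + 39 + 54 + 92 + 112 + 155 + 267).

740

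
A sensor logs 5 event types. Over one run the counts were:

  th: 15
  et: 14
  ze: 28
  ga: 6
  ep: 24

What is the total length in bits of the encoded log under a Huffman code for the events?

194

Greedily combine the two least-frequent nodes:
ga(6) + et(14) → 20
th(15) + 20 → 35
ep(24) + ze(28) → 52
35 + 52 → 87
The encoded length is the sum of every internal node's weight: 20 + 35 + 52 + 87 = 194 bits.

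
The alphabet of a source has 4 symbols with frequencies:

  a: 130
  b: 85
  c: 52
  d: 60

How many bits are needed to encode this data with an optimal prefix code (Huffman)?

636

Build the Huffman tree bottom-up:
combine c(52), d(60) → 112
combine b(85), 112 → 197
combine a(130), 197 → 327
The encoded length is the sum of every internal node's weight: 112 + 197 + 327 = 636 bits.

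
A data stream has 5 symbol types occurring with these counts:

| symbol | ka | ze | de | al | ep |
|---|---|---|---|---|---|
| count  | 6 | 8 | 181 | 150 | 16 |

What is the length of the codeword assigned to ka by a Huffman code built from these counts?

Build the tree from the bottom:
merge ka(6) and ze(8): 14
merge 14 and ep(16): 30
merge 30 and al(150): 180
merge 180 and de(181): 361
ka's leaf is at depth 4, giving a 4-bit codeword.

4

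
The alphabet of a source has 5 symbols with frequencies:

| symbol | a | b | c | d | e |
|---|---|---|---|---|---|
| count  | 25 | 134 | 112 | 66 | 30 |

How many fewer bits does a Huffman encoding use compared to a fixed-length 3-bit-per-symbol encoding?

Fixed-length: 3 bits × 367 symbols = 1101 bits.
Huffman merges:
merge a(25) and e(30): 55
merge 55 and d(66): 121
merge c(112) and 121: 233
merge b(134) and 233: 367
Huffman total = 55 + 121 + 233 + 367 = 776 bits.
Saving = 1101 − 776 = 325 bits.

325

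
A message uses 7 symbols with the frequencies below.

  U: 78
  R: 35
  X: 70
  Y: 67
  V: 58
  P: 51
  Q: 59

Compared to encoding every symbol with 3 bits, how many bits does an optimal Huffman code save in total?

78

Fixed-length: 3 bits × 418 symbols = 1254 bits.
Huffman merges:
combine R(35), P(51) → 86
combine V(58), Q(59) → 117
combine Y(67), X(70) → 137
combine U(78), 86 → 164
combine 117, 137 → 254
combine 164, 254 → 418
Huffman total = 86 + 117 + 137 + 164 + 254 + 418 = 1176 bits.
Saving = 1254 − 1176 = 78 bits.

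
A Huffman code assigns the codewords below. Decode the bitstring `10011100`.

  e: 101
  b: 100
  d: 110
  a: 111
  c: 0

Read left to right; each codeword is recognised as soon as it completes (prefix code):
  100→b | 111→a | 0→c | 0→c
Decoded message: bacc

bacc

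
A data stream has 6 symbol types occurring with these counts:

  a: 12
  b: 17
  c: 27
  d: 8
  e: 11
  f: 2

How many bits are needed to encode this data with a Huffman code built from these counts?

Build the Huffman tree bottom-up:
f(2) + d(8) → 10
10 + e(11) → 21
a(12) + b(17) → 29
21 + c(27) → 48
29 + 48 → 77
The encoded length is the sum of every internal node's weight: 10 + 21 + 29 + 48 + 77 = 185 bits.

185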